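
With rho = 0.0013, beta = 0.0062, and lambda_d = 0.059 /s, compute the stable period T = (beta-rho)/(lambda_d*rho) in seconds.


T = (beta - rho) / (lambda_d * rho)
T = (0.0062 - 0.0013) / (0.059 * 0.0013)
T = 63.885 s

63.885


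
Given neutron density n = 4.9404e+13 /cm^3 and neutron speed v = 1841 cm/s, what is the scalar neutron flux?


phi = n * v
phi = 4.9404e+13 * 1841
phi = 9.0953e+16 /cm^2/s

9.0953e+16


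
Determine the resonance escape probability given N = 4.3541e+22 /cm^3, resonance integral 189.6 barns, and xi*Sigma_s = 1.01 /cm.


p = exp(-N * I * 1e-24 / (xi*Sigma_s))
p = exp(-4.3541e+22 * 189.6 * 1e-24 / 1.01)
p = 2.8199e-04

2.8199e-04


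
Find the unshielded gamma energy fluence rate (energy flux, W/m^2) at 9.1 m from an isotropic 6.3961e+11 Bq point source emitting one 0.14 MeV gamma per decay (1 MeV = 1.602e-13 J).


psi = A * E * 1.602e-13 / (4*pi*r^2)
psi = 6.3961e+11 * 0.14 * 1.602e-13 / (4*pi*9.1^2)
psi = 1.3785e-05 W/m^2

1.3785e-05


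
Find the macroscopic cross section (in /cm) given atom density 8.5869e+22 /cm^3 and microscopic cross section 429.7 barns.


Sigma = N * sigma_barns * 1e-24
Sigma = 8.5869e+22 * 429.7 * 1e-24
Sigma = 36.898 /cm

36.898


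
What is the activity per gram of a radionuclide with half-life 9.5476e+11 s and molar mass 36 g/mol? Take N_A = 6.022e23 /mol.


lambda = ln(2) / t_half = ln(2) / 9.5476e+11 = 7.259910e-13 /s
SA = lambda * N_A / M
SA = 7.259910e-13 * 6.022e23 / 36
SA = 1.2144e+10 Bq/g

1.2144e+10


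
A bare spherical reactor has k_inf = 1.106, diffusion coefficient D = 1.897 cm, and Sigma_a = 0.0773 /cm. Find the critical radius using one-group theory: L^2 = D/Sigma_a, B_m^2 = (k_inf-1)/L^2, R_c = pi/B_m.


L^2 = D / Sigma_a = 1.897 / 0.0773 = 24.54075 cm^2
B_m^2 = (k_inf - 1) / L^2 = (1.106 - 1) / 24.54075 = 0.004319346 /cm^2
For a bare sphere: B_g = pi/R, so R_c = pi / sqrt(B_m^2)
R_c = pi / sqrt(0.004319346) = 47.801 cm

47.801


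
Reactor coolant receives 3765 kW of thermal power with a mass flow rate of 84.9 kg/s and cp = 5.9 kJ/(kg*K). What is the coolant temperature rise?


dT = Q / (m_dot * cp)
dT = 3765 / (84.9 * 5.9)
dT = 7.5163 C

7.5163


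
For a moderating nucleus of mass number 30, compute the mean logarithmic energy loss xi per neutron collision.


xi = 1 + (A-1)^2/(2A) * ln((A-1)/(A+1))
xi = 1 + (30-1)^2/(2*30) * ln((30-1)/(30 +1))
xi = 0.065209

0.065209


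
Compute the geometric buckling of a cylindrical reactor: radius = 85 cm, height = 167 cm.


B^2 = (2.405/R)^2 + (pi/H)^2
B^2 = (2.405/85)^2 + (pi/167)^2
B^2 = 0.0011544 /cm^2

0.0011544


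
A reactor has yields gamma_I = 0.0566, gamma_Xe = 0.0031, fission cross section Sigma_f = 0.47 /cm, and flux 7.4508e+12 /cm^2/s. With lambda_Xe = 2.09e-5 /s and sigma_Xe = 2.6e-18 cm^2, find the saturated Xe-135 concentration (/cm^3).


Xe_eq = (gamma_I + gamma_Xe) * Sigma_f * phi / (lambda_Xe + sigma_Xe * phi)
Numerator = (0.0566 + 0.0031) * 0.47 * 7.4508e+12 = 2.090620e+11
Denominator = 2.09e-5 + 2.6e-18 * 7.4508e+12 = 4.027208e-05
Xe_eq = 2.090620e+11 / 4.027208e-05 = 5.1912e+15 /cm^3

5.1912e+15


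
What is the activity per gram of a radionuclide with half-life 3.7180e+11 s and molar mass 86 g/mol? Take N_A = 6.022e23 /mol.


lambda = ln(2) / t_half = ln(2) / 3.7180e+11 = 1.864301e-12 /s
SA = lambda * N_A / M
SA = 1.864301e-12 * 6.022e23 / 86
SA = 1.3054e+10 Bq/g

1.3054e+10


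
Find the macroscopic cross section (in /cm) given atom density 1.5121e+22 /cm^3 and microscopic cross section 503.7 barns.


Sigma = N * sigma_barns * 1e-24
Sigma = 1.5121e+22 * 503.7 * 1e-24
Sigma = 7.6164 /cm

7.6164


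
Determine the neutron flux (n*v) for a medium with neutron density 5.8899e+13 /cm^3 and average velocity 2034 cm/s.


phi = n * v
phi = 5.8899e+13 * 2034
phi = 1.1980e+17 /cm^2/s

1.1980e+17


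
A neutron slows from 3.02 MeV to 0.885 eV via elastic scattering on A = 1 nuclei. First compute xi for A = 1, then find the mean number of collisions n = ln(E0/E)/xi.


xi = 1 + (A-1)^2/(2A)*ln((A-1)/(A+1)) = 1 (for A = 1)
n = ln(E0/E) / xi
n = ln(3.02e6 / 0.885) / 1
n = ln(3.412429e+06) / 1 = 15.043

15.043


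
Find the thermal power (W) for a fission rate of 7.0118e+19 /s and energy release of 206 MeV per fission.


P = fission_rate * E_MeV * 1.602e-13
P = 7.0118e+19 * 206 * 1.602e-13
P = 2.3140e+09 W

2.3140e+09


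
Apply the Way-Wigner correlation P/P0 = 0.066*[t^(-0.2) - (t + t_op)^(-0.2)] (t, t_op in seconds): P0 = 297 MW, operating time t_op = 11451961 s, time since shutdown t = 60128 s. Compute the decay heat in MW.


P/P0 = 0.066 * [t^(-0.2) - (t + t_op)^(-0.2)]
P/P0 = 0.066 * [60128^(-0.2) - (60128 + 11451961)^(-0.2)]
P/P0 = 0.066 * [0.1107094 - 0.03870519] = 0.004752278
P = 297 * 0.004752278 = 1.4114 MW

1.4114


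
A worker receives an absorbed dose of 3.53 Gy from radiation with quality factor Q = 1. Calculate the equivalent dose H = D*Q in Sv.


H = D * Q
H = 3.53 * 1
H = 3.5300 Sv

3.5300


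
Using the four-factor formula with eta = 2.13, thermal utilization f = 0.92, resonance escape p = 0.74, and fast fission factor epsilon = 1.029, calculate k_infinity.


k_inf = eta * f * p * epsilon
k_inf = 2.13 * 0.92 * 0.74 * 1.029
k_inf = 1.4922

1.4922


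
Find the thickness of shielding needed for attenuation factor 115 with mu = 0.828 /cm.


x = ln(factor) / mu
x = ln(115) / 0.828
x = 5.7306 cm

5.7306


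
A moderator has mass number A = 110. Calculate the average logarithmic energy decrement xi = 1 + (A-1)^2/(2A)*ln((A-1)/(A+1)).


xi = 1 + (A-1)^2/(2A) * ln((A-1)/(A+1))
xi = 1 + (110-1)^2/(2*110) * ln((110-1)/(110 +1))
xi = 0.018072

0.018072


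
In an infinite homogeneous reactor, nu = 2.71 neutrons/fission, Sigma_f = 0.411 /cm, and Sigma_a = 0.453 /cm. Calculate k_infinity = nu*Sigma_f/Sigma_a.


k_inf = nu * Sigma_f / Sigma_a
k_inf = 2.71 * 0.411 / 0.453
k_inf = 2.4587

2.4587


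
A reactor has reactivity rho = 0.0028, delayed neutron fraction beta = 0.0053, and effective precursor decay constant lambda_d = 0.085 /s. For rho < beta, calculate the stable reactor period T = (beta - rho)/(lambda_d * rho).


T = (beta - rho) / (lambda_d * rho)
T = (0.0053 - 0.0028) / (0.085 * 0.0028)
T = 10.504 s

10.504


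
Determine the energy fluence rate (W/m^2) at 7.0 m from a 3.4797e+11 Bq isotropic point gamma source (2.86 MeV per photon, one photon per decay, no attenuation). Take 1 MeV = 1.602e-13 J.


psi = A * E * 1.602e-13 / (4*pi*r^2)
psi = 3.4797e+11 * 2.86 * 1.602e-13 / (4*pi*7.0^2)
psi = 2.5892e-04 W/m^2

2.5892e-04


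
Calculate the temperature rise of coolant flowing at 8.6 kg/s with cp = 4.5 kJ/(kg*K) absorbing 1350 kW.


dT = Q / (m_dot * cp)
dT = 1350 / (8.6 * 4.5)
dT = 34.884 C

34.884


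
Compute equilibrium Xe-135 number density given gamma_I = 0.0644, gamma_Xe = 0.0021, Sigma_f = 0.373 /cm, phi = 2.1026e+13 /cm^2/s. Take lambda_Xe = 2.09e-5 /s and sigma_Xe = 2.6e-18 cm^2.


Xe_eq = (gamma_I + gamma_Xe) * Sigma_f * phi / (lambda_Xe + sigma_Xe * phi)
Numerator = (0.0644 + 0.0021) * 0.373 * 2.1026e+13 = 5.215394e+11
Denominator = 2.09e-5 + 2.6e-18 * 2.1026e+13 = 7.556760e-05
Xe_eq = 5.215394e+11 / 7.556760e-05 = 6.9016e+15 /cm^3

6.9016e+15


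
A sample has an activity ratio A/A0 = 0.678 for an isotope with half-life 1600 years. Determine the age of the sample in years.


lambda = ln(2) / t_half = ln(2) / 1600 = 4.332170e-04 /yr
t = -ln(A/A0) / lambda
t = -ln(0.678) / 4.332170e-04
t = 897.03 yr

897.03


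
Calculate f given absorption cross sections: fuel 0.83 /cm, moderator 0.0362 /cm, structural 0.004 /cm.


f = Sigma_a_fuel / (Sigma_a_fuel + Sigma_a_mod + Sigma_a_other)
f = 0.83 / (0.83 + 0.0362 + 0.004)
f = 0.95380

0.95380


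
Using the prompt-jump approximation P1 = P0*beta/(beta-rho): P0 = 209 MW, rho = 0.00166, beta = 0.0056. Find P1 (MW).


P1/P0 = beta / (beta - rho)
P1/P0 = 0.0056 / (0.0056 - 0.00166) = 1.421320
P1 = 209 * 1.421320 = 297.06 MW

297.06


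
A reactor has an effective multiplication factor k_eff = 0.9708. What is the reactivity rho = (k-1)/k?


rho = (k_eff - 1) / k_eff
rho = (0.9708 - 1) / 0.9708
rho = -0.030078

-0.030078


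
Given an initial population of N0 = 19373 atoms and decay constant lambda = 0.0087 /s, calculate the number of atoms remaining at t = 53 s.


N = N0 * exp(-lambda * t)
N = 19373 * exp(-0.0087 * 53)
N = 12216

12216


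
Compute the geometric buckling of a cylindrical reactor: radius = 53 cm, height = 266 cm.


B^2 = (2.405/R)^2 + (pi/H)^2
B^2 = (2.405/53)^2 + (pi/266)^2
B^2 = 0.0021986 /cm^2

0.0021986


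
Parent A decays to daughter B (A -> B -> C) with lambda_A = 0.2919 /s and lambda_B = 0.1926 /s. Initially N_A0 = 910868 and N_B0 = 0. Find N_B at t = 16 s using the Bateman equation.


N_B(t) = lambda_A * N_A0 / (lambda_B - lambda_A) * [exp(-lambda_A*t) - exp(-lambda_B*t)]
exp(-0.2919*16) = 0.009368521; exp(-0.1926*16) = 0.04588578
N_B = 0.2919 * 910868 / (0.1926 - 0.2919) * (0.009368521 - 0.04588578)
N_B = 97777

97777


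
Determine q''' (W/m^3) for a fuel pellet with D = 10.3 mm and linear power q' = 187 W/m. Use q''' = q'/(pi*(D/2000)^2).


r = D / 2 / 1000 = 10.3 / 2 / 1000 = 0.00515 m
q''' = q' / (pi * r^2)
q''' = 187 / (pi * 0.00515^2)
q''' = 2.2443e+06 W/m^3

2.2443e+06


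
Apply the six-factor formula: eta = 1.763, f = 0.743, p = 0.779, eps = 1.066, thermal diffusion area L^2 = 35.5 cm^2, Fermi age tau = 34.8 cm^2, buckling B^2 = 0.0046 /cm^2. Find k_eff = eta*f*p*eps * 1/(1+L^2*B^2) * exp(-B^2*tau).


k_inf = eta*f*p*eps = 1.763*0.743*0.779*1.066 = 1.087767
P_TNL = 1/(1 + L^2*B^2) = 1/(1 + 35.5*0.0046) = 0.8596235
P_FNL = exp(-B^2*tau) = exp(-0.0046*34.8) = 0.8520756
k_eff = k_inf * P_TNL * P_FNL = 1.087767 * 0.8596235 * 0.8520756
k_eff = 0.79675

0.79675


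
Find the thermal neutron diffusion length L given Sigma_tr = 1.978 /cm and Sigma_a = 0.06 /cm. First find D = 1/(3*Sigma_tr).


D = 1 / (3 * Sigma_tr) = 1 / (3 * 1.978) = 0.1685204 cm
L = sqrt(D / Sigma_a)
L = sqrt(0.1685204 / 0.06)
L = 1.6759 cm

1.6759


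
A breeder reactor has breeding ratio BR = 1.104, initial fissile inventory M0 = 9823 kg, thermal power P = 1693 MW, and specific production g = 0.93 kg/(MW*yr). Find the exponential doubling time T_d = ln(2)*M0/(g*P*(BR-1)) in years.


Breeding gain G = BR - 1 = 1.104 - 1 = 0.104
Fissile production rate = g * P * G = 0.93 * 1693 * 0.104 = 163.74696 kg/yr
T_d = ln(2) * M0 / (g * P * G)
T_d = ln(2) * 9823 / 163.74696 = 41.581 yr

41.581


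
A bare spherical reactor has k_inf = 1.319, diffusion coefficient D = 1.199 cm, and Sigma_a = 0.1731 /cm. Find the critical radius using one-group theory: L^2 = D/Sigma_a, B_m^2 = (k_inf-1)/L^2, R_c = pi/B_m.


L^2 = D / Sigma_a = 1.199 / 0.1731 = 6.926632 cm^2
B_m^2 = (k_inf - 1) / L^2 = (1.319 - 1) / 6.926632 = 0.04605413 /cm^2
For a bare sphere: B_g = pi/R, so R_c = pi / sqrt(B_m^2)
R_c = pi / sqrt(0.04605413) = 14.639 cm

14.639


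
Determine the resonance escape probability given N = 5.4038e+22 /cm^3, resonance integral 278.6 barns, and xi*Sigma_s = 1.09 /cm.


p = exp(-N * I * 1e-24 / (xi*Sigma_s))
p = exp(-5.4038e+22 * 278.6 * 1e-24 / 1.09)
p = 1.0036e-06

1.0036e-06


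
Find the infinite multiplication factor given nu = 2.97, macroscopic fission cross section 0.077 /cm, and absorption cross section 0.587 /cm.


k_inf = nu * Sigma_f / Sigma_a
k_inf = 2.97 * 0.077 / 0.587
k_inf = 0.38959

0.38959


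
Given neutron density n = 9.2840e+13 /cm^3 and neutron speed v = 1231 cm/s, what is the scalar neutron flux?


phi = n * v
phi = 9.2840e+13 * 1231
phi = 1.1429e+17 /cm^2/s

1.1429e+17


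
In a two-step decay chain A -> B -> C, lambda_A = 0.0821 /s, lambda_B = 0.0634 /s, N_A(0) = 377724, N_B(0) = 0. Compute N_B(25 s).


N_B(t) = lambda_A * N_A0 / (lambda_B - lambda_A) * [exp(-lambda_A*t) - exp(-lambda_B*t)]
exp(-0.0821*25) = 0.1284135; exp(-0.0634*25) = 0.2049478
N_B = 0.0821 * 377724 / (0.0634 - 0.0821) * (0.1284135 - 0.2049478)
N_B = 126921

126921


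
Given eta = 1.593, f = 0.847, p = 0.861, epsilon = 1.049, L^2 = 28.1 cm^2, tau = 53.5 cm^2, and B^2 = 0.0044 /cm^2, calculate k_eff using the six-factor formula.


k_inf = eta*f*p*eps = 1.593*0.847*0.861*1.049 = 1.218647
P_TNL = 1/(1 + L^2*B^2) = 1/(1 + 28.1*0.0044) = 0.8899648
P_FNL = exp(-B^2*tau) = exp(-0.0044*53.5) = 0.7902547
k_eff = k_inf * P_TNL * P_FNL = 1.218647 * 0.8899648 * 0.7902547
k_eff = 0.85707

0.85707


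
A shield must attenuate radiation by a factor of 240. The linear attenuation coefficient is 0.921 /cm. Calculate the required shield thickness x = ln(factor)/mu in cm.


x = ln(factor) / mu
x = ln(240) / 0.921
x = 5.9507 cm

5.9507


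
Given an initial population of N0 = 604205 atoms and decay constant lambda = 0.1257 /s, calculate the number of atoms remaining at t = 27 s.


N = N0 * exp(-lambda * t)
N = 604205 * exp(-0.1257 * 27)
N = 20288

20288


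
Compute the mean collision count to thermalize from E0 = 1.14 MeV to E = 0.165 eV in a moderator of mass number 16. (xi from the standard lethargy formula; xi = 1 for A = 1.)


xi = 1 + (A-1)^2/(2A)*ln((A-1)/(A+1)) = 0.1199467 (for A = 16)
n = ln(E0/E) / xi
n = ln(1.14e6 / 0.165) / 0.1199467
n = ln(6.909091e+06) / 0.1199467 = 131.29

131.29


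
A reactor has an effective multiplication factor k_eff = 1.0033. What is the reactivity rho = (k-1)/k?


rho = (k_eff - 1) / k_eff
rho = (1.0033 - 1) / 1.0033
rho = 0.0032891

0.0032891


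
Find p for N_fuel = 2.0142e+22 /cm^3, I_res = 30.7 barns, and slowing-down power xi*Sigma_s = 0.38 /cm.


p = exp(-N * I * 1e-24 / (xi*Sigma_s))
p = exp(-2.0142e+22 * 30.7 * 1e-24 / 0.38)
p = 0.19647

0.19647


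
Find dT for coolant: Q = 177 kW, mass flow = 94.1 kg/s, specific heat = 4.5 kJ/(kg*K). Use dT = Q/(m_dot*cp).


dT = Q / (m_dot * cp)
dT = 177 / (94.1 * 4.5)
dT = 0.41800 C

0.41800


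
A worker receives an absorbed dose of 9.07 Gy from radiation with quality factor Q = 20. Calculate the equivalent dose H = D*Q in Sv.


H = D * Q
H = 9.07 * 20
H = 181.40 Sv

181.40


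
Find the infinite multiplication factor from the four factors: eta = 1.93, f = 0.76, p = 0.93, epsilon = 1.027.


k_inf = eta * f * p * epsilon
k_inf = 1.93 * 0.76 * 0.93 * 1.027
k_inf = 1.4010

1.4010


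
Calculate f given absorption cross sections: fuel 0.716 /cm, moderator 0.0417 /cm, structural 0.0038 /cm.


f = Sigma_a_fuel / (Sigma_a_fuel + Sigma_a_mod + Sigma_a_other)
f = 0.716 / (0.716 + 0.0417 + 0.0038)
f = 0.94025

0.94025


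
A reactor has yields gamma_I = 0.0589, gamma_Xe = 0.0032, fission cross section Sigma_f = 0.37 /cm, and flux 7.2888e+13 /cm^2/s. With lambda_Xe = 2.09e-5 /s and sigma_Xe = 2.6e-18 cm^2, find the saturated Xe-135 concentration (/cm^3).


Xe_eq = (gamma_I + gamma_Xe) * Sigma_f * phi / (lambda_Xe + sigma_Xe * phi)
Numerator = (0.0589 + 0.0032) * 0.37 * 7.2888e+13 = 1.674748e+12
Denominator = 2.09e-5 + 2.6e-18 * 7.2888e+13 = 2.104088e-04
Xe_eq = 1.674748e+12 / 2.104088e-04 = 7.9595e+15 /cm^3

7.9595e+15


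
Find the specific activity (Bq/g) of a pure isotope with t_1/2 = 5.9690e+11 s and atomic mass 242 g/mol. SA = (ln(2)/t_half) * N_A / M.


lambda = ln(2) / t_half = ln(2) / 5.9690e+11 = 1.161245e-12 /s
SA = lambda * N_A / M
SA = 1.161245e-12 * 6.022e23 / 242
SA = 2.8897e+09 Bq/g

2.8897e+09


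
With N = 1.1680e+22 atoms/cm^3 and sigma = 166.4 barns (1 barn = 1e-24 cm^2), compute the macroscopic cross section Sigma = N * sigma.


Sigma = N * sigma_barns * 1e-24
Sigma = 1.1680e+22 * 166.4 * 1e-24
Sigma = 1.9436 /cm

1.9436


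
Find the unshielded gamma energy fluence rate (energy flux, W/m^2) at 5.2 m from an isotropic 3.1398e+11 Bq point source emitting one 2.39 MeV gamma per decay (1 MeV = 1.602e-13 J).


psi = A * E * 1.602e-13 / (4*pi*r^2)
psi = 3.1398e+11 * 2.39 * 1.602e-13 / (4*pi*5.2^2)
psi = 3.5379e-04 W/m^2

3.5379e-04


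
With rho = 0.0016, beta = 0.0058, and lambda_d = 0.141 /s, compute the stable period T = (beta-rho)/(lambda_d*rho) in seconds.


T = (beta - rho) / (lambda_d * rho)
T = (0.0058 - 0.0016) / (0.141 * 0.0016)
T = 18.617 s

18.617


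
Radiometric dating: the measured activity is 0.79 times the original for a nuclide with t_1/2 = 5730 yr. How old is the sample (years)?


lambda = ln(2) / t_half = ln(2) / 5730 = 1.209681e-04 /yr
t = -ln(A/A0) / lambda
t = -ln(0.79) / 1.209681e-04
t = 1948.6 yr

1948.6


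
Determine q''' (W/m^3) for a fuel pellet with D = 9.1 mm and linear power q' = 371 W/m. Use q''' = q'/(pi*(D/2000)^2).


r = D / 2 / 1000 = 9.1 / 2 / 1000 = 0.00455 m
q''' = q' / (pi * r^2)
q''' = 371 / (pi * 0.00455^2)
q''' = 5.7043e+06 W/m^3

5.7043e+06


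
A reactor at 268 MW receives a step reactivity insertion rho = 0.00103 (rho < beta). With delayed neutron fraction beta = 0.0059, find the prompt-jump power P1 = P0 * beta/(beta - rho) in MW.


P1/P0 = beta / (beta - rho)
P1/P0 = 0.0059 / (0.0059 - 0.00103) = 1.211499
P1 = 268 * 1.211499 = 324.68 MW

324.68


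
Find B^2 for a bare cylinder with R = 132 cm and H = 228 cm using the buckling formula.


B^2 = (2.405/R)^2 + (pi/H)^2
B^2 = (2.405/132)^2 + (pi/228)^2
B^2 = 5.2182e-04 /cm^2

5.2182e-04


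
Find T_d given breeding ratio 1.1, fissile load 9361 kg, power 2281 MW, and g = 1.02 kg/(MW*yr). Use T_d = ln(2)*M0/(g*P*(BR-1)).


Breeding gain G = BR - 1 = 1.1 - 1 = 0.1
Fissile production rate = g * P * G = 1.02 * 2281 * 0.1 = 232.662 kg/yr
T_d = ln(2) * M0 / (g * P * G)
T_d = ln(2) * 9361 / 232.662 = 27.888 yr

27.888


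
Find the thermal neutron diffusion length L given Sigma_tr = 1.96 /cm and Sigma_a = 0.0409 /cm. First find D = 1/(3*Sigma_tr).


D = 1 / (3 * Sigma_tr) = 1 / (3 * 1.96) = 0.1700680 cm
L = sqrt(D / Sigma_a)
L = sqrt(0.1700680 / 0.0409)
L = 2.0392 cm

2.0392


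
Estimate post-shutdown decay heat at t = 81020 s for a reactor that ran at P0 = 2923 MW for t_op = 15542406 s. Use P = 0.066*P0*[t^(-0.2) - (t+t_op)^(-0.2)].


P/P0 = 0.066 * [t^(-0.2) - (t + t_op)^(-0.2)]
P/P0 = 0.066 * [81020^(-0.2) - (81020 + 15542406)^(-0.2)]
P/P0 = 0.066 * [0.1042993 - 0.03641202] = 0.004480560
P = 2923 * 0.004480560 = 13.097 MW

13.097


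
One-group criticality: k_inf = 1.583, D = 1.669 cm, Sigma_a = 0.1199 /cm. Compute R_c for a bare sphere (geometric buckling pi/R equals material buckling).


L^2 = D / Sigma_a = 1.669 / 0.1199 = 13.91993 cm^2
B_m^2 = (k_inf - 1) / L^2 = (1.583 - 1) / 13.91993 = 0.04188239 /cm^2
For a bare sphere: B_g = pi/R, so R_c = pi / sqrt(B_m^2)
R_c = pi / sqrt(0.04188239) = 15.351 cm

15.351


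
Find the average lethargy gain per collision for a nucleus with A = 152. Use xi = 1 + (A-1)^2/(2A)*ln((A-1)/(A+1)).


xi = 1 + (A-1)^2/(2A) * ln((A-1)/(A+1))
xi = 1 + (152-1)^2/(2*152) * ln((152-1)/(152 +1))
xi = 0.013100

0.013100


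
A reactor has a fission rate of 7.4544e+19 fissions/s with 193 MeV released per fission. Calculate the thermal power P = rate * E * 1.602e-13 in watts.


P = fission_rate * E_MeV * 1.602e-13
P = 7.4544e+19 * 193 * 1.602e-13
P = 2.3048e+09 W

2.3048e+09


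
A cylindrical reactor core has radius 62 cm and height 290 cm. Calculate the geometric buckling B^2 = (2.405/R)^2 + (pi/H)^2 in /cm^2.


B^2 = (2.405/R)^2 + (pi/H)^2
B^2 = (2.405/62)^2 + (pi/290)^2
B^2 = 0.0016220 /cm^2

0.0016220


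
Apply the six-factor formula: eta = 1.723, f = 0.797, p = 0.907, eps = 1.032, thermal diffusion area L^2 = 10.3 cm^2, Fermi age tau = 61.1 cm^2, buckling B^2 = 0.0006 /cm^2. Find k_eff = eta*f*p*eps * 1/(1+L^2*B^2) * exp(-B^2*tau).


k_inf = eta*f*p*eps = 1.723*0.797*0.907*1.032 = 1.285377
P_TNL = 1/(1 + L^2*B^2) = 1/(1 + 10.3*0.0006) = 0.9938580
P_FNL = exp(-B^2*tau) = exp(-0.0006*61.1) = 0.9640038
k_eff = k_inf * P_TNL * P_FNL = 1.285377 * 0.9938580 * 0.9640038
k_eff = 1.2315

1.2315


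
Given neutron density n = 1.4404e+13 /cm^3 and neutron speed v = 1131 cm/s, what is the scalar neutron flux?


phi = n * v
phi = 1.4404e+13 * 1131
phi = 1.6291e+16 /cm^2/s

1.6291e+16


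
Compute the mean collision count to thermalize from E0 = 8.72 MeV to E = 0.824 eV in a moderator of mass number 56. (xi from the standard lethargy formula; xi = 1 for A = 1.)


xi = 1 + (A-1)^2/(2A)*ln((A-1)/(A+1)) = 0.03529286 (for A = 56)
n = ln(E0/E) / xi
n = ln(8.72e6 / 0.824) / 0.03529286
n = ln(1.058252e+07) / 0.03529286 = 458.30

458.30


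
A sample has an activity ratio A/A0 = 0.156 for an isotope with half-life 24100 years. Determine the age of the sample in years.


lambda = ln(2) / t_half = ln(2) / 24100 = 2.876129e-05 /yr
t = -ln(A/A0) / lambda
t = -ln(0.156) / 2.876129e-05
t = 64597 yr

64597


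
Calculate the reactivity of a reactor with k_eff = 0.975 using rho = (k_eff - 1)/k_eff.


rho = (k_eff - 1) / k_eff
rho = (0.975 - 1) / 0.975
rho = -0.025641

-0.025641


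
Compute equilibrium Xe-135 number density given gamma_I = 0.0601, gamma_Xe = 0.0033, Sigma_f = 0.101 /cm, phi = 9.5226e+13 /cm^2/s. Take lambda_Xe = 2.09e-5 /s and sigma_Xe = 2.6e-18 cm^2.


Xe_eq = (gamma_I + gamma_Xe) * Sigma_f * phi / (lambda_Xe + sigma_Xe * phi)
Numerator = (0.0601 + 0.0033) * 0.101 * 9.5226e+13 = 6.097702e+11
Denominator = 2.09e-5 + 2.6e-18 * 9.5226e+13 = 2.684876e-04
Xe_eq = 6.097702e+11 / 2.684876e-04 = 2.2711e+15 /cm^3

2.2711e+15


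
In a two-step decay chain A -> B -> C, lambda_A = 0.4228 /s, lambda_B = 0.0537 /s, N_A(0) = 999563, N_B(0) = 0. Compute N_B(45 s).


N_B(t) = lambda_A * N_A0 / (lambda_B - lambda_A) * [exp(-lambda_A*t) - exp(-lambda_B*t)]
exp(-0.4228*45) = 5.459001e-09; exp(-0.0537*45) = 0.08923339
N_B = 0.4228 * 999563 / (0.0537 - 0.4228) * (5.459001e-09 - 0.08923339)
N_B = 102171

102171


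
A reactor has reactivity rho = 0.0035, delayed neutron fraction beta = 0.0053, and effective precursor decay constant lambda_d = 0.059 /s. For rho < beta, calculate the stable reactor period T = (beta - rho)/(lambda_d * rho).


T = (beta - rho) / (lambda_d * rho)
T = (0.0053 - 0.0035) / (0.059 * 0.0035)
T = 8.7167 s

8.7167


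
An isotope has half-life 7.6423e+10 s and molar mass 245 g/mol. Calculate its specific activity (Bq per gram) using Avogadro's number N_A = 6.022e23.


lambda = ln(2) / t_half = ln(2) / 7.6423e+10 = 9.069877e-12 /s
SA = lambda * N_A / M
SA = 9.069877e-12 * 6.022e23 / 245
SA = 2.2293e+10 Bq/g

2.2293e+10


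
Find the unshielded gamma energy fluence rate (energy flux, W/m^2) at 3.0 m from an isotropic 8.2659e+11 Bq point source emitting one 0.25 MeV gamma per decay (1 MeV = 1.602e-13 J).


psi = A * E * 1.602e-13 / (4*pi*r^2)
psi = 8.2659e+11 * 0.25 * 1.602e-13 / (4*pi*3.0^2)
psi = 2.9271e-04 W/m^2

2.9271e-04


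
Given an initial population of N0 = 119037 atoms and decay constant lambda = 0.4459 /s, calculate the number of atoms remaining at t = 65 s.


N = N0 * exp(-lambda * t)
N = 119037 * exp(-0.4459 * 65)
N = 3.0783e-08

3.0783e-08


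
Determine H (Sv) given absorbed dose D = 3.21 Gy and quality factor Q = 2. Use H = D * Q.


H = D * Q
H = 3.21 * 2
H = 6.4200 Sv

6.4200


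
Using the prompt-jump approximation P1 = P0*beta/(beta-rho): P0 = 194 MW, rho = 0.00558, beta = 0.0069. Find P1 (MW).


P1/P0 = beta / (beta - rho)
P1/P0 = 0.0069 / (0.0069 - 0.00558) = 5.227273
P1 = 194 * 5.227273 = 1014.1 MW

1014.1


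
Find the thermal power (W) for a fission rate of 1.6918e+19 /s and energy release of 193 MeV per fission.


P = fission_rate * E_MeV * 1.602e-13
P = 1.6918e+19 * 193 * 1.602e-13
P = 5.2308e+08 W

5.2308e+08


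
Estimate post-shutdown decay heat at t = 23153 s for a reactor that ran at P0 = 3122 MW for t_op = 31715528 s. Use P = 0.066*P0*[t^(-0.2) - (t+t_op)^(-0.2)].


P/P0 = 0.066 * [t^(-0.2) - (t + t_op)^(-0.2)]
P/P0 = 0.066 * [23153^(-0.2) - (23153 + 31715528)^(-0.2)]
P/P0 = 0.066 * [0.1339919 - 0.03159965] = 0.006757888
P = 3122 * 0.006757888 = 21.098 MW

21.098


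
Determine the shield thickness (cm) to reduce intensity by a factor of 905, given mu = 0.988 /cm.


x = ln(factor) / mu
x = ln(905) / 0.988
x = 6.8906 cm

6.8906


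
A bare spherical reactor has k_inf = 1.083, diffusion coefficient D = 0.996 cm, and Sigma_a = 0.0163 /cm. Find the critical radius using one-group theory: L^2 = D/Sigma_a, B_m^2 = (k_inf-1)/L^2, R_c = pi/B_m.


L^2 = D / Sigma_a = 0.996 / 0.0163 = 61.10429 cm^2
B_m^2 = (k_inf - 1) / L^2 = (1.083 - 1) / 61.10429 = 0.001358333 /cm^2
For a bare sphere: B_g = pi/R, so R_c = pi / sqrt(B_m^2)
R_c = pi / sqrt(0.001358333) = 85.241 cm

85.241


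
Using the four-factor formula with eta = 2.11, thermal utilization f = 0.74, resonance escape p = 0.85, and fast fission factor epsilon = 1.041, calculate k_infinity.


k_inf = eta * f * p * epsilon
k_inf = 2.11 * 0.74 * 0.85 * 1.041
k_inf = 1.3816

1.3816


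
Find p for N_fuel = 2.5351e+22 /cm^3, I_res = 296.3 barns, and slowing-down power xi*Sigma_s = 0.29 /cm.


p = exp(-N * I * 1e-24 / (xi*Sigma_s))
p = exp(-2.5351e+22 * 296.3 * 1e-24 / 0.29)
p = 5.6367e-12

5.6367e-12


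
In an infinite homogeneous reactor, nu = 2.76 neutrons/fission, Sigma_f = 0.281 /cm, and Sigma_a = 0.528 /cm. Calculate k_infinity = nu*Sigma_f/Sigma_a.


k_inf = nu * Sigma_f / Sigma_a
k_inf = 2.76 * 0.281 / 0.528
k_inf = 1.4689

1.4689


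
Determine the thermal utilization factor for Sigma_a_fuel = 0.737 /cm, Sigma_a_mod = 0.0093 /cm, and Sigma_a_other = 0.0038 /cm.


f = Sigma_a_fuel / (Sigma_a_fuel + Sigma_a_mod + Sigma_a_other)
f = 0.737 / (0.737 + 0.0093 + 0.0038)
f = 0.98254

0.98254


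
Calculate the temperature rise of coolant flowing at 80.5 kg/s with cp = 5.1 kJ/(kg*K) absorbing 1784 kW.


dT = Q / (m_dot * cp)
dT = 1784 / (80.5 * 5.1)
dT = 4.3454 C

4.3454


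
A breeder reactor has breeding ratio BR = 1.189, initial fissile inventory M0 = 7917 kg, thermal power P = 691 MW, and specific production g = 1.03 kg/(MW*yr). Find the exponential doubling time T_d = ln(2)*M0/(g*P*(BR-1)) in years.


Breeding gain G = BR - 1 = 1.189 - 1 = 0.189
Fissile production rate = g * P * G = 1.03 * 691 * 0.189 = 134.51697 kg/yr
T_d = ln(2) * M0 / (g * P * G)
T_d = ln(2) * 7917 / 134.51697 = 40.795 yr

40.795


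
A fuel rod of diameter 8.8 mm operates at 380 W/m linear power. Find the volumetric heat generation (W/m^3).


r = D / 2 / 1000 = 8.8 / 2 / 1000 = 0.0044 m
q''' = q' / (pi * r^2)
q''' = 380 / (pi * 0.0044^2)
q''' = 6.2478e+06 W/m^3

6.2478e+06


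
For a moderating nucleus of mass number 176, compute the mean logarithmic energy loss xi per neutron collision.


xi = 1 + (A-1)^2/(2A) * ln((A-1)/(A+1))
xi = 1 + (176-1)^2/(2*176) * ln((176-1)/(176 +1))
xi = 0.011321

0.011321


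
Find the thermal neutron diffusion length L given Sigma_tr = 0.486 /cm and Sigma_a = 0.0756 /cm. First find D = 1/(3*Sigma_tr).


D = 1 / (3 * Sigma_tr) = 1 / (3 * 0.486) = 0.6858711 cm
L = sqrt(D / Sigma_a)
L = sqrt(0.6858711 / 0.0756)
L = 3.0120 cm

3.0120


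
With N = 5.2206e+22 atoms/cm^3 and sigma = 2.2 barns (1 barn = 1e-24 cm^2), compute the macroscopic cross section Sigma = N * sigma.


Sigma = N * sigma_barns * 1e-24
Sigma = 5.2206e+22 * 2.2 * 1e-24
Sigma = 0.11485 /cm

0.11485


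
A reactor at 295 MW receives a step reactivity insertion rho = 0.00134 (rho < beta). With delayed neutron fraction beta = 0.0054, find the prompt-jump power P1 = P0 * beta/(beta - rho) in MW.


P1/P0 = beta / (beta - rho)
P1/P0 = 0.0054 / (0.0054 - 0.00134) = 1.330049
P1 = 295 * 1.330049 = 392.36 MW

392.36


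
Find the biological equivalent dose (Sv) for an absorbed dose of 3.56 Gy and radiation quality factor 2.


H = D * Q
H = 3.56 * 2
H = 7.1200 Sv

7.1200


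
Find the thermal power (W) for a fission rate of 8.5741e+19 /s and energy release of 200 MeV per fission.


P = fission_rate * E_MeV * 1.602e-13
P = 8.5741e+19 * 200 * 1.602e-13
P = 2.7471e+09 W

2.7471e+09


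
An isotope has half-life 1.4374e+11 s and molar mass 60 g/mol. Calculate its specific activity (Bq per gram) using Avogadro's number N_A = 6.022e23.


lambda = ln(2) / t_half = ln(2) / 1.4374e+11 = 4.822229e-12 /s
SA = lambda * N_A / M
SA = 4.822229e-12 * 6.022e23 / 60
SA = 4.8399e+10 Bq/g

4.8399e+10


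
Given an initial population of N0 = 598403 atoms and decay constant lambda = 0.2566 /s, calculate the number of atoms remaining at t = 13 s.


N = N0 * exp(-lambda * t)
N = 598403 * exp(-0.2566 * 13)
N = 21295

21295


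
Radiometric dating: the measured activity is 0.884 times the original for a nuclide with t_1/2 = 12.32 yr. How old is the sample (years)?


lambda = ln(2) / t_half = ln(2) / 12.32 = 0.05626195 /yr
t = -ln(A/A0) / lambda
t = -ln(0.884) / 0.05626195
t = 2.1915 yr

2.1915


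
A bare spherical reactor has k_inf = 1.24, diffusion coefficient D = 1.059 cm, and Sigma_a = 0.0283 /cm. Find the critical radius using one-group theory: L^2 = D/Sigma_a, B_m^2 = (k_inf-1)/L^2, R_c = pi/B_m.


L^2 = D / Sigma_a = 1.059 / 0.0283 = 37.42049 cm^2
B_m^2 = (k_inf - 1) / L^2 = (1.24 - 1) / 37.42049 = 0.006413599 /cm^2
For a bare sphere: B_g = pi/R, so R_c = pi / sqrt(B_m^2)
R_c = pi / sqrt(0.006413599) = 39.228 cm

39.228


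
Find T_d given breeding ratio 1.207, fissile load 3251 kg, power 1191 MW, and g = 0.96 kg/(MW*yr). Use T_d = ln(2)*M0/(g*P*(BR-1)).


Breeding gain G = BR - 1 = 1.207 - 1 = 0.207
Fissile production rate = g * P * G = 0.96 * 1191 * 0.207 = 236.67552 kg/yr
T_d = ln(2) * M0 / (g * P * G)
T_d = ln(2) * 3251 / 236.67552 = 9.5211 yr

9.5211


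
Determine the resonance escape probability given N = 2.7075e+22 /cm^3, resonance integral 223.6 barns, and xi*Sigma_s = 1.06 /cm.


p = exp(-N * I * 1e-24 / (xi*Sigma_s))
p = exp(-2.7075e+22 * 223.6 * 1e-24 / 1.06)
p = 0.0033084

0.0033084


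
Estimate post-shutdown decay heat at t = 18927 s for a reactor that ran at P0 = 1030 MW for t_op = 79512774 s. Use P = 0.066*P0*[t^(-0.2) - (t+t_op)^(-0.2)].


P/P0 = 0.066 * [t^(-0.2) - (t + t_op)^(-0.2)]
P/P0 = 0.066 * [18927^(-0.2) - (18927 + 79512774)^(-0.2)]
P/P0 = 0.066 * [0.1395030 - 0.02629614] = 0.007471653
P = 1030 * 0.007471653 = 7.6958 MW

7.6958


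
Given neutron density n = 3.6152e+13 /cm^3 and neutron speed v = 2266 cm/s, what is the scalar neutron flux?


phi = n * v
phi = 3.6152e+13 * 2266
phi = 8.1920e+16 /cm^2/s

8.1920e+16


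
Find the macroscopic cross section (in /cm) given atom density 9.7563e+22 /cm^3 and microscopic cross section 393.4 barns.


Sigma = N * sigma_barns * 1e-24
Sigma = 9.7563e+22 * 393.4 * 1e-24
Sigma = 38.381 /cm

38.381


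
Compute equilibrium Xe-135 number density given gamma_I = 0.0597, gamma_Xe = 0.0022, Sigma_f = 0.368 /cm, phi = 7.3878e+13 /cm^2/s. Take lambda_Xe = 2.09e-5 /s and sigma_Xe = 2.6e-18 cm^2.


Xe_eq = (gamma_I + gamma_Xe) * Sigma_f * phi / (lambda_Xe + sigma_Xe * phi)
Numerator = (0.0597 + 0.0022) * 0.368 * 7.3878e+13 = 1.682882e+12
Denominator = 2.09e-5 + 2.6e-18 * 7.3878e+13 = 2.129828e-04
Xe_eq = 1.682882e+12 / 2.129828e-04 = 7.9015e+15 /cm^3

7.9015e+15


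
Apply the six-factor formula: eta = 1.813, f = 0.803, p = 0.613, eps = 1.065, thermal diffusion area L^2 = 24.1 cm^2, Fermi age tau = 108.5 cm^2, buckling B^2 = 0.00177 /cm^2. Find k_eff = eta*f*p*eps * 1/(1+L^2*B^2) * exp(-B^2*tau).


k_inf = eta*f*p*eps = 1.813*0.803*0.613*1.065 = 0.9504372
P_TNL = 1/(1 + L^2*B^2) = 1/(1 + 24.1*0.00177) = 0.9590882
P_FNL = exp(-B^2*tau) = exp(-0.00177*108.5) = 0.8252697
k_eff = k_inf * P_TNL * P_FNL = 0.9504372 * 0.9590882 * 0.8252697
k_eff = 0.75228

0.75228


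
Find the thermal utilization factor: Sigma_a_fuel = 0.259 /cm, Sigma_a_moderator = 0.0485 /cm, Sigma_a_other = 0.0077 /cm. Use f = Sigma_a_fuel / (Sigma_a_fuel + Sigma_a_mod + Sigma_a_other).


f = Sigma_a_fuel / (Sigma_a_fuel + Sigma_a_mod + Sigma_a_other)
f = 0.259 / (0.259 + 0.0485 + 0.0077)
f = 0.82170

0.82170


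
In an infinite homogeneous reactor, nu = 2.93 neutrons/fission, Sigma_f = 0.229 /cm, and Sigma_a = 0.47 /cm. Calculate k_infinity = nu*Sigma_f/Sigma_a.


k_inf = nu * Sigma_f / Sigma_a
k_inf = 2.93 * 0.229 / 0.47
k_inf = 1.4276

1.4276


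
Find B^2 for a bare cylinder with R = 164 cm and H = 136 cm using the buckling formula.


B^2 = (2.405/R)^2 + (pi/H)^2
B^2 = (2.405/164)^2 + (pi/136)^2
B^2 = 7.4866e-04 /cm^2

7.4866e-04


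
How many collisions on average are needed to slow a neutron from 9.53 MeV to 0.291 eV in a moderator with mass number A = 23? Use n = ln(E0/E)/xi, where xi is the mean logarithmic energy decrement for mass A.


xi = 1 + (A-1)^2/(2A)*ln((A-1)/(A+1)) = 0.08448899 (for A = 23)
n = ln(E0/E) / xi
n = ln(9.53e6 / 0.291) / 0.08448899
n = ln(3.274914e+07) / 0.08448899 = 204.81

204.81


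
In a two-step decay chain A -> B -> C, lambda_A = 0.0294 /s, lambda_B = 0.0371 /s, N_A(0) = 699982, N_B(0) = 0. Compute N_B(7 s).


N_B(t) = lambda_A * N_A0 / (lambda_B - lambda_A) * [exp(-lambda_A*t) - exp(-lambda_B*t)]
exp(-0.0294*7) = 0.8139959; exp(-0.0371*7) = 0.7712829
N_B = 0.0294 * 699982 / (0.0371 - 0.0294) * (0.8139959 - 0.7712829)
N_B = 114157

114157


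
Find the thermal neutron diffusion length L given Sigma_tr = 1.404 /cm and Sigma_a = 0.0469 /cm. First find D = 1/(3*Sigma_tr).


D = 1 / (3 * Sigma_tr) = 1 / (3 * 1.404) = 0.2374169 cm
L = sqrt(D / Sigma_a)
L = sqrt(0.2374169 / 0.0469)
L = 2.2499 cm

2.2499


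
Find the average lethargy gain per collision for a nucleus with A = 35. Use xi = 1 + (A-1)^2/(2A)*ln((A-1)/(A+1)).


xi = 1 + (A-1)^2/(2A) * ln((A-1)/(A+1))
xi = 1 + (35-1)^2/(2*35) * ln((35-1)/(35 +1))
xi = 0.056070

0.056070


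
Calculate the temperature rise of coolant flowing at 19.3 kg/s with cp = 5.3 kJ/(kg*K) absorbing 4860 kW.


dT = Q / (m_dot * cp)
dT = 4860 / (19.3 * 5.3)
dT = 47.512 C

47.512


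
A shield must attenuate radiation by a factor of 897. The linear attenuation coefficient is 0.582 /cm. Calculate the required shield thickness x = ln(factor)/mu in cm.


x = ln(factor) / mu
x = ln(897) / 0.582
x = 11.682 cm

11.682


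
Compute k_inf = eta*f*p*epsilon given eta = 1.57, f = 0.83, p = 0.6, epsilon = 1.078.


k_inf = eta * f * p * epsilon
k_inf = 1.57 * 0.83 * 0.6 * 1.078
k_inf = 0.84285

0.84285


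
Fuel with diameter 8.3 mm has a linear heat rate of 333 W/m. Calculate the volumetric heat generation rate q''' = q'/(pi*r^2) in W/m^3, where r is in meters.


r = D / 2 / 1000 = 8.3 / 2 / 1000 = 0.00415 m
q''' = q' / (pi * r^2)
q''' = 333 / (pi * 0.00415^2)
q''' = 6.1546e+06 W/m^3

6.1546e+06


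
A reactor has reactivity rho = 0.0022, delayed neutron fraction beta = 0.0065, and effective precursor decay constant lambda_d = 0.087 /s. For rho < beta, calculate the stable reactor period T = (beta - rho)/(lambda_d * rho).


T = (beta - rho) / (lambda_d * rho)
T = (0.0065 - 0.0022) / (0.087 * 0.0022)
T = 22.466 s

22.466


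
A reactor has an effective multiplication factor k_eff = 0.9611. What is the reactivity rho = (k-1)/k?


rho = (k_eff - 1) / k_eff
rho = (0.9611 - 1) / 0.9611
rho = -0.040474

-0.040474


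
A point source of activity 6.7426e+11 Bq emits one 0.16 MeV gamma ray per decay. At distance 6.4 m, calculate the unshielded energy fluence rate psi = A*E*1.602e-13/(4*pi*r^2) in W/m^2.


psi = A * E * 1.602e-13 / (4*pi*r^2)
psi = 6.7426e+11 * 0.16 * 1.602e-13 / (4*pi*6.4^2)
psi = 3.3577e-05 W/m^2

3.3577e-05


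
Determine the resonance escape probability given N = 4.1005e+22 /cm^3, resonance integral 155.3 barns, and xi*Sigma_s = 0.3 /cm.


p = exp(-N * I * 1e-24 / (xi*Sigma_s))
p = exp(-4.1005e+22 * 155.3 * 1e-24 / 0.3)
p = 6.0432e-10

6.0432e-10


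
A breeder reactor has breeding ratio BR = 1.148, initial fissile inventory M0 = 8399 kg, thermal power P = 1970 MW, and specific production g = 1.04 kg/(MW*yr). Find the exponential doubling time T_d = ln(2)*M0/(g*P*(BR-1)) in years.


Breeding gain G = BR - 1 = 1.148 - 1 = 0.148
Fissile production rate = g * P * G = 1.04 * 1970 * 0.148 = 303.2224 kg/yr
T_d = ln(2) * M0 / (g * P * G)
T_d = ln(2) * 8399 / 303.2224 = 19.200 yr

19.200


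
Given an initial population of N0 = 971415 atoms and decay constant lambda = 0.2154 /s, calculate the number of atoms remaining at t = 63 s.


N = N0 * exp(-lambda * t)
N = 971415 * exp(-0.2154 * 63)
N = 1.2415

1.2415


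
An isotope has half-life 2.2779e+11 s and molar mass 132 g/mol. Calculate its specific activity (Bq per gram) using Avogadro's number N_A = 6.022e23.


lambda = ln(2) / t_half = ln(2) / 2.2779e+11 = 3.042922e-12 /s
SA = lambda * N_A / M
SA = 3.042922e-12 * 6.022e23 / 132
SA = 1.3882e+10 Bq/g

1.3882e+10


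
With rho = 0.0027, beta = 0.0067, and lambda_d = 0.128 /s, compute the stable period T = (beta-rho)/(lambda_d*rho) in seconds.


T = (beta - rho) / (lambda_d * rho)
T = (0.0067 - 0.0027) / (0.128 * 0.0027)
T = 11.574 s

11.574


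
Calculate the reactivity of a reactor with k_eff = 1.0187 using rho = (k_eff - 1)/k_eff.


rho = (k_eff - 1) / k_eff
rho = (1.0187 - 1) / 1.0187
rho = 0.018357

0.018357


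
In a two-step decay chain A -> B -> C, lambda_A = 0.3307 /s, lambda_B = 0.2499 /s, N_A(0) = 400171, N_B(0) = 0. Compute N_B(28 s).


N_B(t) = lambda_A * N_A0 / (lambda_B - lambda_A) * [exp(-lambda_A*t) - exp(-lambda_B*t)]
exp(-0.3307*28) = 9.519339e-05; exp(-0.2499*28) = 9.144388e-04
N_B = 0.3307 * 400171 / (0.2499 - 0.3307) * (9.519339e-05 - 9.144388e-04)
N_B = 1341.8

1341.8


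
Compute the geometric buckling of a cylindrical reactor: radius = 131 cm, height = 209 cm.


B^2 = (2.405/R)^2 + (pi/H)^2
B^2 = (2.405/131)^2 + (pi/209)^2
B^2 = 5.6299e-04 /cm^2

5.6299e-04


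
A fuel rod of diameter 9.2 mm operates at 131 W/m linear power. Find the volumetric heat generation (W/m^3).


r = D / 2 / 1000 = 9.2 / 2 / 1000 = 0.0046 m
q''' = q' / (pi * r^2)
q''' = 131 / (pi * 0.0046^2)
q''' = 1.9706e+06 W/m^3

1.9706e+06


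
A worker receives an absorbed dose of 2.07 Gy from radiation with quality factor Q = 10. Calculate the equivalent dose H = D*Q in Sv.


H = D * Q
H = 2.07 * 10
H = 20.700 Sv

20.700


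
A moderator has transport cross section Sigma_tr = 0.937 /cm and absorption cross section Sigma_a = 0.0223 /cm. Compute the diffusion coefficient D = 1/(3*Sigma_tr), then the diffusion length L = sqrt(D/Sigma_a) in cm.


D = 1 / (3 * Sigma_tr) = 1 / (3 * 0.937) = 0.3557453 cm
L = sqrt(D / Sigma_a)
L = sqrt(0.3557453 / 0.0223)
L = 3.9941 cm

3.9941


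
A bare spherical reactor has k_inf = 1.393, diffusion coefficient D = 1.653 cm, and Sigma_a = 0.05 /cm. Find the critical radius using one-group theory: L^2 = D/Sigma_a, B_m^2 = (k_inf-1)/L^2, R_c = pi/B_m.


L^2 = D / Sigma_a = 1.653 / 0.05 = 33.06000 cm^2
B_m^2 = (k_inf - 1) / L^2 = (1.393 - 1) / 33.06000 = 0.01188748 /cm^2
For a bare sphere: B_g = pi/R, so R_c = pi / sqrt(B_m^2)
R_c = pi / sqrt(0.01188748) = 28.814 cm

28.814


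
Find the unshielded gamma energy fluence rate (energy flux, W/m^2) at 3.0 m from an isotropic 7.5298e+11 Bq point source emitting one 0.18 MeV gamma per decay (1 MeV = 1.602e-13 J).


psi = A * E * 1.602e-13 / (4*pi*r^2)
psi = 7.5298e+11 * 0.18 * 1.602e-13 / (4*pi*3.0^2)
psi = 1.9198e-04 W/m^2

1.9198e-04


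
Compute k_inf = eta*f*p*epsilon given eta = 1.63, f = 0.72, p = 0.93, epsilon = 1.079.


k_inf = eta * f * p * epsilon
k_inf = 1.63 * 0.72 * 0.93 * 1.079
k_inf = 1.1777

1.1777


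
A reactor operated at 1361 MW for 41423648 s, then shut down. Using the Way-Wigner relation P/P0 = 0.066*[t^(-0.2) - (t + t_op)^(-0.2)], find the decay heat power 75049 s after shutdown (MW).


P/P0 = 0.066 * [t^(-0.2) - (t + t_op)^(-0.2)]
P/P0 = 0.066 * [75049^(-0.2) - (75049 + 41423648)^(-0.2)]
P/P0 = 0.066 * [0.1059085 - 0.02994974] = 0.005013278
P = 1361 * 0.005013278 = 6.8231 MW

6.8231


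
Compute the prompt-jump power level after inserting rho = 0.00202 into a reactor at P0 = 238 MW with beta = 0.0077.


P1/P0 = beta / (beta - rho)
P1/P0 = 0.0077 / (0.0077 - 0.00202) = 1.355634
P1 = 238 * 1.355634 = 322.64 MW

322.64
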